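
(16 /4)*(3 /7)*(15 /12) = 2.14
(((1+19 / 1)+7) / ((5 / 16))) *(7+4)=950.40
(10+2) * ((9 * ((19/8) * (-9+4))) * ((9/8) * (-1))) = 23085/16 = 1442.81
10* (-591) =-5910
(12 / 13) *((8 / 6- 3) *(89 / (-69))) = 1780 / 897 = 1.98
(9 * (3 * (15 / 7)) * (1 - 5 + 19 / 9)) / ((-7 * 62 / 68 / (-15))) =-390150 / 1519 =-256.85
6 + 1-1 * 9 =-2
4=4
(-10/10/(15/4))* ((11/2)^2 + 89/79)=-661/79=-8.37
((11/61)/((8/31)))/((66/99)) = 1023/976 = 1.05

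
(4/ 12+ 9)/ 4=7/ 3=2.33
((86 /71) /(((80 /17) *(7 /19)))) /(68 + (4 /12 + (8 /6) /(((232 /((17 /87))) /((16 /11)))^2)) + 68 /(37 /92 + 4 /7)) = 609769510242057 /120599908417152920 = 0.01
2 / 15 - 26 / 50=-29 / 75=-0.39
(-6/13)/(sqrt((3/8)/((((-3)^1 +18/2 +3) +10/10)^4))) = -400 * sqrt(6)/13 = -75.37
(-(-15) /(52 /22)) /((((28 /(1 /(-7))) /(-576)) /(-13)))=-11880 /49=-242.45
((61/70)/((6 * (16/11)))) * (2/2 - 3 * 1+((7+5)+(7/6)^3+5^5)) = 454604513/1451520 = 313.19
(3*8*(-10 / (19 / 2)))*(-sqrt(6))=480*sqrt(6) / 19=61.88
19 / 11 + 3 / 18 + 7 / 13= 2087 / 858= 2.43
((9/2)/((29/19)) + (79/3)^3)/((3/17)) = 486214943/4698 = 103494.03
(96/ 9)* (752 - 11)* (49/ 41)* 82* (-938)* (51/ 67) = -553058688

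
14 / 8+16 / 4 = 5.75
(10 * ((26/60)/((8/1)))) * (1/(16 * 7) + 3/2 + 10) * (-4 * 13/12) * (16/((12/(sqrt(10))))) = -217841 * sqrt(10)/6048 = -113.90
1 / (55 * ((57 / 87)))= 29 / 1045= 0.03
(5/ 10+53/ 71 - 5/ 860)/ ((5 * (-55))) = -15151/ 3358300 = -0.00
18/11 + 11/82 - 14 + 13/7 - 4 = -90747/6314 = -14.37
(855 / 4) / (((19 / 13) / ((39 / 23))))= 22815 / 92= 247.99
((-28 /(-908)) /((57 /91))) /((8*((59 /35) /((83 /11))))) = 1850485 /67179288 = 0.03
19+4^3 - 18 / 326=13520 / 163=82.94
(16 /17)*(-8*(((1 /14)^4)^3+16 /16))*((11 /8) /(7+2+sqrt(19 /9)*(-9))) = 623633036128267 /602372818987520+623633036128267*sqrt(19) /1807118456962560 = 2.54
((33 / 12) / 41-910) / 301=-3.02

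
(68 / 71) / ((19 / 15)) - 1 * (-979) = 1321691 / 1349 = 979.76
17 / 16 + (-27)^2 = 11681 / 16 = 730.06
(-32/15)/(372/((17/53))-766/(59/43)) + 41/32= 1.28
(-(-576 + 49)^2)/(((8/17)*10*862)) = -68.47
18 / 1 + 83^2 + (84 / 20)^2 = 6924.64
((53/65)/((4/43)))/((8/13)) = 2279/160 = 14.24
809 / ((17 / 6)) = 4854 / 17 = 285.53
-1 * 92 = -92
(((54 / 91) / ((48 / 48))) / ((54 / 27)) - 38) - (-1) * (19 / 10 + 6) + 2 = -25301 / 910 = -27.80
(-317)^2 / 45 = 100489 / 45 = 2233.09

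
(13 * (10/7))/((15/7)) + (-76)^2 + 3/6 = 34711/6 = 5785.17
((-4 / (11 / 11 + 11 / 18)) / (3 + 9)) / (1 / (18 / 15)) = -36 / 145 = -0.25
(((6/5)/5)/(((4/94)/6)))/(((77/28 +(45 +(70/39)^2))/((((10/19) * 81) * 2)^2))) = 4826.42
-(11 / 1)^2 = -121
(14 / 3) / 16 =7 / 24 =0.29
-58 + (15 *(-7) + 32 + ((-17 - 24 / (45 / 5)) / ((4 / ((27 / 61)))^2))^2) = -464128574207 / 3544535296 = -130.94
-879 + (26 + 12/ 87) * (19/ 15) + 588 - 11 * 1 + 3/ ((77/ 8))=-8996096/ 33495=-268.58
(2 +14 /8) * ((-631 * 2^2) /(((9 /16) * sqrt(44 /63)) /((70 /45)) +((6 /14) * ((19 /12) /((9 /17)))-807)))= 2318394960 * sqrt(77) /4617271890733 +54240405226560 /4617271890733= 11.75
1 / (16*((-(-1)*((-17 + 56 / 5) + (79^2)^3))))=5 / 19446996441216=0.00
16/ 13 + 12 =13.23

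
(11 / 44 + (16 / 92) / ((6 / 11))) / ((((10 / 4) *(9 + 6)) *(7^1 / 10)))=157 / 7245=0.02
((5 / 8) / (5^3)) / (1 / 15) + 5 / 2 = 103 / 40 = 2.58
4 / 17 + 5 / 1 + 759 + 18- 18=12992 / 17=764.24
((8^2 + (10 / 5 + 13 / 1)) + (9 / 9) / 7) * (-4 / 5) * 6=-13296 / 35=-379.89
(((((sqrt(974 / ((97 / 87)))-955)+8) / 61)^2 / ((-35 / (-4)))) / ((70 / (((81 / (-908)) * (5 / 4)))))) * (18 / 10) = -63477828819 / 802940450200+690363 * sqrt(8219586) / 401470225100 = -0.07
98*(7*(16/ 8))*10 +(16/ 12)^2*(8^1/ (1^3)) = 123608/ 9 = 13734.22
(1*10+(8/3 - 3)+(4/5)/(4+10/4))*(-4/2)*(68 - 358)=221444/39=5678.05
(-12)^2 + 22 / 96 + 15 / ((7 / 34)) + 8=75629 / 336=225.09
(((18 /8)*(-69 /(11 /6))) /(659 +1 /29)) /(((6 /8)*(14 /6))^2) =-54027 /1287671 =-0.04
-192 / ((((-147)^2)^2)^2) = -64 / 72680419155717387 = -0.00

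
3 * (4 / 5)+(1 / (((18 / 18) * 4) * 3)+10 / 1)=749 / 60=12.48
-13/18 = -0.72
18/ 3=6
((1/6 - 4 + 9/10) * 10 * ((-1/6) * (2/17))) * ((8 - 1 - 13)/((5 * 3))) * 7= -1232/765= -1.61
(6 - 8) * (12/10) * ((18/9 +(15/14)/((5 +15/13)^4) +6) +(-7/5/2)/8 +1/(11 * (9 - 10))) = -29605233939/1576960000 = -18.77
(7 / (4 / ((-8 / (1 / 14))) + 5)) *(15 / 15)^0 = 196 / 139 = 1.41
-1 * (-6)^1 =6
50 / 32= 25 / 16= 1.56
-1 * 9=-9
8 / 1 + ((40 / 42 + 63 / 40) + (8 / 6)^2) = 31009 / 2520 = 12.31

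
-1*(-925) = 925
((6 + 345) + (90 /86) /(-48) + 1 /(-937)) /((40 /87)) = 19684577631 /25786240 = 763.38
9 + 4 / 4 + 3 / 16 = 163 / 16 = 10.19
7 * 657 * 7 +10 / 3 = 96589 / 3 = 32196.33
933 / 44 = 21.20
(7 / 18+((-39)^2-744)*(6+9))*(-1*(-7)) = 1468579 / 18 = 81587.72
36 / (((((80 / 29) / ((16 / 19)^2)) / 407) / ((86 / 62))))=292336704 / 55955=5224.50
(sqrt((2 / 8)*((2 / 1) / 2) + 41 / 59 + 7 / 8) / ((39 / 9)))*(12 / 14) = 9*sqrt(101362) / 10738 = 0.27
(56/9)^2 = 3136/81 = 38.72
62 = 62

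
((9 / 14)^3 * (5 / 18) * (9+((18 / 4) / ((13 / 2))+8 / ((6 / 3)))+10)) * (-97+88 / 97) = -3194235 / 19012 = -168.01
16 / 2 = 8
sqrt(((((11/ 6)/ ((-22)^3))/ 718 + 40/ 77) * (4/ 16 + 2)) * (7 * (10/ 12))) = sqrt(27219654635)/ 63184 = 2.61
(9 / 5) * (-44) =-396 / 5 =-79.20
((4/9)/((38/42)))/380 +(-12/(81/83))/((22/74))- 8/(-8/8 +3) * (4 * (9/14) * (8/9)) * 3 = -258131809/3752595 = -68.79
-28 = -28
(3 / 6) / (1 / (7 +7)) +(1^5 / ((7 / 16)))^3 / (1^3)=6497 / 343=18.94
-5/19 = -0.26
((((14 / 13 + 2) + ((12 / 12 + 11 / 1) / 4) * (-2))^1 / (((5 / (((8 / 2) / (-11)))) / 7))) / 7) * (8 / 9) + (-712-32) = -4786424 / 6435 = -743.81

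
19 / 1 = 19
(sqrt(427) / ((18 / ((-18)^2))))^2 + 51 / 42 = 1936889 / 14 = 138349.21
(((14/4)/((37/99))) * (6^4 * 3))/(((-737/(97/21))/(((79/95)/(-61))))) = 44690616/14365805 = 3.11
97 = 97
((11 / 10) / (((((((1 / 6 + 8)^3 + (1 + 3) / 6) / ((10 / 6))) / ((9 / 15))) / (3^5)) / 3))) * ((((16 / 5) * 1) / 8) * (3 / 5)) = 5196312 / 14724125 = 0.35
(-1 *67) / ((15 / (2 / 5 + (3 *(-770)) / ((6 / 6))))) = 773716 / 75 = 10316.21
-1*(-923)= 923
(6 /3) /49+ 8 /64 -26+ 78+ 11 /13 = 270149 /5096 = 53.01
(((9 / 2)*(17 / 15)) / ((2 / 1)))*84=1071 / 5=214.20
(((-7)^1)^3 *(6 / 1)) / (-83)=2058 / 83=24.80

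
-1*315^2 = -99225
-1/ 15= -0.07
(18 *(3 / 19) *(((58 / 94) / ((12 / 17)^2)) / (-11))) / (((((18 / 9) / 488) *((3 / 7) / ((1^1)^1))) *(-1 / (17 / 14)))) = 8691097 / 39292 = 221.19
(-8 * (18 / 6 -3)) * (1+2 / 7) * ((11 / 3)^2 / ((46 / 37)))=0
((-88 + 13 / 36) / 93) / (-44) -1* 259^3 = -2559395591293 / 147312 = -17373978.98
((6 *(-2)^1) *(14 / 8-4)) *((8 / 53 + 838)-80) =1084914 / 53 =20470.08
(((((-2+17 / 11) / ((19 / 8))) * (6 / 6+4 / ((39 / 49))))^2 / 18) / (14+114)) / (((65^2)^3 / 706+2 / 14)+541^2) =3411524375 / 633083107497762329694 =0.00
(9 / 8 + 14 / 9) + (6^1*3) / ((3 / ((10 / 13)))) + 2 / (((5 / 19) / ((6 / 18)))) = 46001 / 4680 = 9.83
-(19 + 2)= -21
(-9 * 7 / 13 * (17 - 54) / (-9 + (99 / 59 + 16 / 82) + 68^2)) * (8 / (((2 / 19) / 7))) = 749945637 / 36296702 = 20.66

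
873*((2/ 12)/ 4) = 36.38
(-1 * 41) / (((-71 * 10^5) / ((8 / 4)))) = 41 / 3550000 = 0.00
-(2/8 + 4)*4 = -17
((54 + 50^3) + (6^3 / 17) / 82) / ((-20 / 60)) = -261488238 / 697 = -375162.46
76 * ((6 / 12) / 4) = 19 / 2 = 9.50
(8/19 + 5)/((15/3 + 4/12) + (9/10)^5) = 30900000/33765793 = 0.92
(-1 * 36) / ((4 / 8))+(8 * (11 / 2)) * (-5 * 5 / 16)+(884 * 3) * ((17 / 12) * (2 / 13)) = 437.25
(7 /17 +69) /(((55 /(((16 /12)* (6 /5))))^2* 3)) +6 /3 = 2.02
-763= -763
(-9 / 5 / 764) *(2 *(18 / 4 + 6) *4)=-189 / 955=-0.20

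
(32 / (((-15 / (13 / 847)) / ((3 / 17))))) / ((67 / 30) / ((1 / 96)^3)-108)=-8 / 2735536419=-0.00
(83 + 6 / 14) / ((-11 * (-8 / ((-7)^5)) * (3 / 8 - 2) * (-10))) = -980.55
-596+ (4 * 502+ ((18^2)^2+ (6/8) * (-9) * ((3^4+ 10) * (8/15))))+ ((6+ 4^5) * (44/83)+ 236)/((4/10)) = 44826416/415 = 108015.46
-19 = -19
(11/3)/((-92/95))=-3.79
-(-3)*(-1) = -3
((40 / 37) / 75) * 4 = 0.06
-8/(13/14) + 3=-73/13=-5.62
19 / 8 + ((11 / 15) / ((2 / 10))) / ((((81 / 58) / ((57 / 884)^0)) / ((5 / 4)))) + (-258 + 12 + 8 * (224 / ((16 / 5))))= 621413 / 1944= 319.66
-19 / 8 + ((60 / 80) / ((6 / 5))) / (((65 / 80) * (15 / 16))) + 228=226.45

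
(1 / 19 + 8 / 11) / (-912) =-163 / 190608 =-0.00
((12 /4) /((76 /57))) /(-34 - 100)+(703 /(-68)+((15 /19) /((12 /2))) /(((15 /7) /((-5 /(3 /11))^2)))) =48069185 /4674456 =10.28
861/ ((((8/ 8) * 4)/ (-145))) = -124845/ 4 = -31211.25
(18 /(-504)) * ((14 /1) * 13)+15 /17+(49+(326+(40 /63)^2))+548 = 917.79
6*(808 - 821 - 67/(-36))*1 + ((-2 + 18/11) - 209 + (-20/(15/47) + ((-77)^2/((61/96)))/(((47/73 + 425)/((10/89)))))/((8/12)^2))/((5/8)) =-1076034878393/1739614470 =-618.55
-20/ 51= -0.39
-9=-9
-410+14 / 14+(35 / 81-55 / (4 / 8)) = -42004 / 81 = -518.57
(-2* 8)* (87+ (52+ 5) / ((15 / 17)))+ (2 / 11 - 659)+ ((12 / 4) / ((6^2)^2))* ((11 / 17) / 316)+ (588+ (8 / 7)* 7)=-317618510947 / 127638720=-2488.42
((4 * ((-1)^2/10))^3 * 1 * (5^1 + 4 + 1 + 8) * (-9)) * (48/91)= -62208/11375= -5.47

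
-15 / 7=-2.14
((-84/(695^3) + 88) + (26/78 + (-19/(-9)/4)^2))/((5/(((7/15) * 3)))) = 269866774369577/10876756950000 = 24.81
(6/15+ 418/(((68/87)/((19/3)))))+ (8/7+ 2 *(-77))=3849141/1190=3234.57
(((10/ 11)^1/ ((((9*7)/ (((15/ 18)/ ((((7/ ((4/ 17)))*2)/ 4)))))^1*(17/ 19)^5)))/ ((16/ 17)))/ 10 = 12380495/ 82652715684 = 0.00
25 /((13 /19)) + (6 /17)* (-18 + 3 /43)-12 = 173051 /9503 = 18.21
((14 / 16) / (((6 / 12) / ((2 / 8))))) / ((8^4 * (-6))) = -7 / 393216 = -0.00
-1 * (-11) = 11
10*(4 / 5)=8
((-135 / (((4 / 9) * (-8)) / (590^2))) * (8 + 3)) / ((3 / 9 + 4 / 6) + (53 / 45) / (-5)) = 261695053125 / 1376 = 190185358.38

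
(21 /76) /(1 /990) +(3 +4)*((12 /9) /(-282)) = 4396553 /16074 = 273.52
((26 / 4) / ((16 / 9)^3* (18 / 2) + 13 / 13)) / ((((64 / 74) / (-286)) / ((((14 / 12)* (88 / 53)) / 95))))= -142999857 / 168249560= -0.85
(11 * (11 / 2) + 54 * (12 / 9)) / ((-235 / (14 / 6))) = -371 / 282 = -1.32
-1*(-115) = 115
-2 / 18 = -0.11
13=13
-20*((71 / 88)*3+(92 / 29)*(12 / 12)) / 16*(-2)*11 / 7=10195 / 464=21.97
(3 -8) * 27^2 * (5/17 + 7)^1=-451980/17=-26587.06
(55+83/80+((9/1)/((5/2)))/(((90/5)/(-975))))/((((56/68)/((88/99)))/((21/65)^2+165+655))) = -654835734649/5323500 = -123008.50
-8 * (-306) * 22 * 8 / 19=22676.21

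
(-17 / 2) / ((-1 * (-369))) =-17 / 738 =-0.02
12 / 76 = 3 / 19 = 0.16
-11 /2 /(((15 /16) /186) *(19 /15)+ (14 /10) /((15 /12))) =-4.88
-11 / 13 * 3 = -33 / 13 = -2.54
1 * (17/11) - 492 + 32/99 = -48523/99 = -490.13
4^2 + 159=175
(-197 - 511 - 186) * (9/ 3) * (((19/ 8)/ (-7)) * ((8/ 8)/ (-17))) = -25479/ 476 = -53.53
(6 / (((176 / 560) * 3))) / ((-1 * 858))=-35 / 4719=-0.01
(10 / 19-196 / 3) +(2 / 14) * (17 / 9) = -77251 / 1197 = -64.54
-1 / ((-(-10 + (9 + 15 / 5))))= 0.50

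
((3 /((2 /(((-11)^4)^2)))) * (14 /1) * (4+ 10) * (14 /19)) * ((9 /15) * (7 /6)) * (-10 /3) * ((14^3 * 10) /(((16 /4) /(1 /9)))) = -14122700474830640 /171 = -82588891665676.26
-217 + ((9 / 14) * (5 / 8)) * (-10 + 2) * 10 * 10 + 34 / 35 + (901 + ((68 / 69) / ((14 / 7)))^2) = 60619424 / 166635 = 363.79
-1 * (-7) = 7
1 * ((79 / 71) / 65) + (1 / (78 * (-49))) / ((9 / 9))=22871 / 1356810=0.02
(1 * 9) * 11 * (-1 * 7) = -693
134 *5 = 670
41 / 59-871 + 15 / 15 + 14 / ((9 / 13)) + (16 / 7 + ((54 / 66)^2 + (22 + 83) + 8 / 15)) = -1665437563 / 2248785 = -740.59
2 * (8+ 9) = 34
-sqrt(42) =-6.48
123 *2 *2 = 492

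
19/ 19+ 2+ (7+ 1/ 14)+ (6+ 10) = 365/ 14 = 26.07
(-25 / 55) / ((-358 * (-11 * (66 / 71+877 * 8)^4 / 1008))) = -8004679515 / 166790104548712909599578518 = -0.00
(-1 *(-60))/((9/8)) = 160/3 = 53.33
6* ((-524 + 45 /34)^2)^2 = 299204914220551443 /668168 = 447798928144.65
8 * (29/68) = 58/17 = 3.41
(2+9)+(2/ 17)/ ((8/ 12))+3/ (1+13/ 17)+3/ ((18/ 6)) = 2359/ 170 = 13.88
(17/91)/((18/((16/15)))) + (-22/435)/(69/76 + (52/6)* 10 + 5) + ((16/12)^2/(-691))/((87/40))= 1797701232/192448243715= 0.01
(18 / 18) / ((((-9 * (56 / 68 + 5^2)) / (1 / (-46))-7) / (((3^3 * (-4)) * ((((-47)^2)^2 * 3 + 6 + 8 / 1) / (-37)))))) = 26877308652 / 6720199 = 3999.48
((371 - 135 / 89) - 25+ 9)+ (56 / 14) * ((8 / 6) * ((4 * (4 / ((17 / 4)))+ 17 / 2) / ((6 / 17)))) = 538.82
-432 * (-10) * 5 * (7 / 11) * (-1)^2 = 151200 / 11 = 13745.45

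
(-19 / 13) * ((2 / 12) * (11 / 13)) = -209 / 1014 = -0.21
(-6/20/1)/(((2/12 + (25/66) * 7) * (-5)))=33/1550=0.02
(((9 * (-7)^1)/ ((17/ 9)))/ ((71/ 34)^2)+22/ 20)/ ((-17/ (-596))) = -98372482/ 428485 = -229.58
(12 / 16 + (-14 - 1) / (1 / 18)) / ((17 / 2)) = -31.68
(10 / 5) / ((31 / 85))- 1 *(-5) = 10.48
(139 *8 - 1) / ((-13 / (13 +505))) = -44269.08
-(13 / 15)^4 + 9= 8.44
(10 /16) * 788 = 985 /2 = 492.50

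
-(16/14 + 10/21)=-34/21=-1.62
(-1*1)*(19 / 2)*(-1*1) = 19 / 2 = 9.50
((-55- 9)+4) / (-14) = 30 / 7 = 4.29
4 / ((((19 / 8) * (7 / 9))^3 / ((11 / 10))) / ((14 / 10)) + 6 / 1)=8211456 / 20719459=0.40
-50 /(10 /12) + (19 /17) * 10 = -830 /17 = -48.82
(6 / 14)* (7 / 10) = 3 / 10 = 0.30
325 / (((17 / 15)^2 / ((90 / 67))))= 6581250 / 19363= 339.89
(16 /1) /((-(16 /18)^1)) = -18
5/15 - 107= -320/3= -106.67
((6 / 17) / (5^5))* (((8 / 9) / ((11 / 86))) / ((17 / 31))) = 42656 / 29803125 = 0.00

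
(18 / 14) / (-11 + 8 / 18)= -0.12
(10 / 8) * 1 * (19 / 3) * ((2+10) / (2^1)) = 95 / 2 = 47.50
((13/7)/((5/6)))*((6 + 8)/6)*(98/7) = 364/5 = 72.80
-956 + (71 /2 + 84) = -1673 /2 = -836.50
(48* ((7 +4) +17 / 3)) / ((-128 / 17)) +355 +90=1355 / 4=338.75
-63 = -63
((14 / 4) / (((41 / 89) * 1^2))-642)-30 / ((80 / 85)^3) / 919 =-634.44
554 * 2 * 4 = 4432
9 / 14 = 0.64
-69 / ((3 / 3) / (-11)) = 759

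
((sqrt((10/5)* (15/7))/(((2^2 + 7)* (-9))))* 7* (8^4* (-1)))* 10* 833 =34119680* sqrt(210)/99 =4994354.92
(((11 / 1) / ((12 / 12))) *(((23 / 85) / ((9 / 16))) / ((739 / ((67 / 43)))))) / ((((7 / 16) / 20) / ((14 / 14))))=17357824 / 34033167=0.51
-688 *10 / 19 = -6880 / 19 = -362.11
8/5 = 1.60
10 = 10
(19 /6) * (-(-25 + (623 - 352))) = -779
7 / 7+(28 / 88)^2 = 533 / 484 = 1.10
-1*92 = -92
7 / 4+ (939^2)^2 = 3109727687371 / 4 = 777431921842.75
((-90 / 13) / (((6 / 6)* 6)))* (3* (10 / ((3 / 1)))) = -150 / 13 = -11.54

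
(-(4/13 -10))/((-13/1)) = -126/169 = -0.75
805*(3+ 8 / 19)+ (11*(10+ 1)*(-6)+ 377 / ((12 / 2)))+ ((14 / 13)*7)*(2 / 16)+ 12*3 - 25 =6232471 / 2964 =2102.72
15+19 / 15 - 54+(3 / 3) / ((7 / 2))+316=29248 / 105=278.55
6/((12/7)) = 7/2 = 3.50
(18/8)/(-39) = -3/52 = -0.06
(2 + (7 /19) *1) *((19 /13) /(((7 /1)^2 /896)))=5760 /91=63.30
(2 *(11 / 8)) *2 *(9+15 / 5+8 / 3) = 242 / 3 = 80.67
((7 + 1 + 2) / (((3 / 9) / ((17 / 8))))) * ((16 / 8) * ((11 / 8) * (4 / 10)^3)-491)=-3129003 / 100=-31290.03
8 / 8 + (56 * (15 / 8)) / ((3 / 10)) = 351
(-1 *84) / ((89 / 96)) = -8064 / 89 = -90.61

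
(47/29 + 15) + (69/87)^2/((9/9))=14507/841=17.25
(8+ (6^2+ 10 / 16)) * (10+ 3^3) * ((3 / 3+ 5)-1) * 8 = 66045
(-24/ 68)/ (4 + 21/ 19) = -114/ 1649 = -0.07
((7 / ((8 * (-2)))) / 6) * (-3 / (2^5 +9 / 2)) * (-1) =-7 / 1168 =-0.01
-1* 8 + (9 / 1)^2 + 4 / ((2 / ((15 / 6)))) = 78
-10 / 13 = -0.77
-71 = -71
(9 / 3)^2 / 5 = 9 / 5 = 1.80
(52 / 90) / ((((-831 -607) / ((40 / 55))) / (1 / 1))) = -104 / 355905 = -0.00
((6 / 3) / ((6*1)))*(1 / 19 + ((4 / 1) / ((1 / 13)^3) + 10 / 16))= 2929.56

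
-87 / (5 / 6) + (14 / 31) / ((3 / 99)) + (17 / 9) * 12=-66.83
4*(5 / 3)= 20 / 3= 6.67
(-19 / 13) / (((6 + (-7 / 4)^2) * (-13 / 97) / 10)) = 58976 / 4901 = 12.03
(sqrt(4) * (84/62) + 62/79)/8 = 0.44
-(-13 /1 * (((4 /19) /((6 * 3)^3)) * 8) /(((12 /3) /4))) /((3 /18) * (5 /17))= 1768 /23085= 0.08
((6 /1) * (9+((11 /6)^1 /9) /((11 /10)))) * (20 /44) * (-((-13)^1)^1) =32240 /99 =325.66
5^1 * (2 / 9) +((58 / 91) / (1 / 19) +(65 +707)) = 643096 / 819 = 785.22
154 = 154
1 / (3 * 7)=1 / 21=0.05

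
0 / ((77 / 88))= 0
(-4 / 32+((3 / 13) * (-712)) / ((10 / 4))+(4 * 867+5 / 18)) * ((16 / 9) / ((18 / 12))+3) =1799340923 / 126360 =14239.80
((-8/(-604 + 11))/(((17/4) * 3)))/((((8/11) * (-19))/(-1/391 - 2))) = 0.00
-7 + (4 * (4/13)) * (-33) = -619/13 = -47.62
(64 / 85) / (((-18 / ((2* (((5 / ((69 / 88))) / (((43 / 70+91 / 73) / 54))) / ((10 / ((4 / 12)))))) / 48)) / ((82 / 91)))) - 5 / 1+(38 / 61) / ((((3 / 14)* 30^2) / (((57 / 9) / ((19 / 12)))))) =-9944378990521 / 1990162620225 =-5.00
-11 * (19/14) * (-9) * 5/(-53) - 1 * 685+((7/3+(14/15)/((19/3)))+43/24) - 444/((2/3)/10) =-2073365463/281960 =-7353.40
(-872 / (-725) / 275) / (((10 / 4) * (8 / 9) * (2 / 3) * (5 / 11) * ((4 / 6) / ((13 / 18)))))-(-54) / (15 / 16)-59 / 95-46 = 378329807 / 34437500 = 10.99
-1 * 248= -248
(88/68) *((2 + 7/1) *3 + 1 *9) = 792/17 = 46.59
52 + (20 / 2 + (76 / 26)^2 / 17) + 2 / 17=179908 / 2873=62.62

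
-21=-21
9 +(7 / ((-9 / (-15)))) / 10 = 10.17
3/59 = 0.05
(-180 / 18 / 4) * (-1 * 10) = 25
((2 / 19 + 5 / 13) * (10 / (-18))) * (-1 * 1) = 605 / 2223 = 0.27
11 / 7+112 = 795 / 7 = 113.57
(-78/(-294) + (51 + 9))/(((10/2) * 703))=2953/172235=0.02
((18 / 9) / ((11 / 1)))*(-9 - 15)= -48 / 11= -4.36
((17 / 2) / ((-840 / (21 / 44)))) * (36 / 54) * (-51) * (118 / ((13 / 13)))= 19.38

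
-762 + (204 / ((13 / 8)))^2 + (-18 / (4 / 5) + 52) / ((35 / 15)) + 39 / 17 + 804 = 636185031 / 40222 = 15816.84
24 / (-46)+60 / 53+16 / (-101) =55640 / 123119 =0.45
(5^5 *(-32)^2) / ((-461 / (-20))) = 64000000 / 461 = 138828.63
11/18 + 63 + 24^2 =11513/18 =639.61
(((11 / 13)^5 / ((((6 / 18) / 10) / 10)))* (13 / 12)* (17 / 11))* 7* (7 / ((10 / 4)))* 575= 2455331.74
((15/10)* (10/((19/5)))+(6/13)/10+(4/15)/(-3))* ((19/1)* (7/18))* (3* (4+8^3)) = 5225360/117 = 44661.20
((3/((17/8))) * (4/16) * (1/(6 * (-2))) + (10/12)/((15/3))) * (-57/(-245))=19/595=0.03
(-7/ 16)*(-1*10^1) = 35/ 8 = 4.38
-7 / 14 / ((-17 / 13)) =13 / 34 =0.38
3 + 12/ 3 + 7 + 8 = 22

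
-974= -974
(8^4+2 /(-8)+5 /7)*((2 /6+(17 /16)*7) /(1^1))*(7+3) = 213917365 /672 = 318329.41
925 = 925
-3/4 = -0.75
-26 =-26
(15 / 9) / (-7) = -5 / 21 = -0.24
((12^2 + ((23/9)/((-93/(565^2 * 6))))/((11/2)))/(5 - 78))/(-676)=-7231691/37862253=-0.19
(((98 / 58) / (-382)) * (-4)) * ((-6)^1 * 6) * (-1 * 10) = 35280 / 5539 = 6.37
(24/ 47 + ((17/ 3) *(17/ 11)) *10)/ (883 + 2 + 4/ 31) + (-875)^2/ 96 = 10861263450899/ 1361852448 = 7975.36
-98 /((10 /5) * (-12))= 49 /12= 4.08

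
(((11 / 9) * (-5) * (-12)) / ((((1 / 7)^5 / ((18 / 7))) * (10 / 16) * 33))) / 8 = 19208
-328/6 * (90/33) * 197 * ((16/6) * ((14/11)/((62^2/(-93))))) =9046240/3751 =2411.69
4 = 4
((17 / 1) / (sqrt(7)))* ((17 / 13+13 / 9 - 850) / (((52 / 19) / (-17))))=136077962* sqrt(7) / 10647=33815.01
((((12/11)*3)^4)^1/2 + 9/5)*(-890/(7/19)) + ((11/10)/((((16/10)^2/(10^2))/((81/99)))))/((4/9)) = -267678887427/1874048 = -142834.60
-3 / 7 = -0.43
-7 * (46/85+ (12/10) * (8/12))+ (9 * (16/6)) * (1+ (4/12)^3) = 11858/765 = 15.50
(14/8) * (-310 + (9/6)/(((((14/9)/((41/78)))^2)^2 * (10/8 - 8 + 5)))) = -19048067827283/35110380032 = -542.52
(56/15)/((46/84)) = 784/115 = 6.82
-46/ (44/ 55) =-57.50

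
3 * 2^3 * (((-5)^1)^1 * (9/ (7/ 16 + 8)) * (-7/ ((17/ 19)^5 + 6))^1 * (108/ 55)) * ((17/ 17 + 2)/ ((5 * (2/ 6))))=2156464332288/ 4476024025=481.78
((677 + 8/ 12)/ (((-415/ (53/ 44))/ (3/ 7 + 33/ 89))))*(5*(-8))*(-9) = -3878964/ 6853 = -566.02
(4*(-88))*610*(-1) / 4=53680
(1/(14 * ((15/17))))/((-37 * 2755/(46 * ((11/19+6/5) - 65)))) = 111826/48419125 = 0.00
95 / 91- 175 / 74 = -8895 / 6734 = -1.32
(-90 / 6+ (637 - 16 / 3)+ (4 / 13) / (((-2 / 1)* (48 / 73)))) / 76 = 64109 / 7904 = 8.11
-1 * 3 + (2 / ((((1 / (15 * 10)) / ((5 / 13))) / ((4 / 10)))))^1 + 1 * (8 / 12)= 1709 / 39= 43.82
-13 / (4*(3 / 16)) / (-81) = 52 / 243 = 0.21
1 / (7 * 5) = 1 / 35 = 0.03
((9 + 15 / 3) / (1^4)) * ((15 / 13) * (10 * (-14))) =-29400 / 13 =-2261.54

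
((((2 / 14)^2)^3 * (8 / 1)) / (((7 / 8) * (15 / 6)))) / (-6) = -0.00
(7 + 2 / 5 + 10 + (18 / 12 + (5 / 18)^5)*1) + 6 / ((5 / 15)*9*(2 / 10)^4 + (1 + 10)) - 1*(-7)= 859288487959 / 32491121760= 26.45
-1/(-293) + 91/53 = 26716/15529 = 1.72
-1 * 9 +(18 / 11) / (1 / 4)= -27 / 11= -2.45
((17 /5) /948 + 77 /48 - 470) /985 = -2960239 /6225200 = -0.48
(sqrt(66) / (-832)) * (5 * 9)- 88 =-88- 45 * sqrt(66) / 832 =-88.44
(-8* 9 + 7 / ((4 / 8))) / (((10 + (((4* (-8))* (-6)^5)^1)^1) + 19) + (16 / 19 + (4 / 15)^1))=-16530 / 70925701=-0.00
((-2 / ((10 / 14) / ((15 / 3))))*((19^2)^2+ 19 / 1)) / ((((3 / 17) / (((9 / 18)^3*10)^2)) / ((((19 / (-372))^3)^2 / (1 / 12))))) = -4560645346345375 / 1325035895703552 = -3.44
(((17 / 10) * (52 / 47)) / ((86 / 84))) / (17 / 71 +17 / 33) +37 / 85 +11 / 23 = 3.35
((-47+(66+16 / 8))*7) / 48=49 / 16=3.06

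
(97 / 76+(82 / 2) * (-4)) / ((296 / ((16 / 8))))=-12367 / 11248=-1.10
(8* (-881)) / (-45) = 7048 / 45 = 156.62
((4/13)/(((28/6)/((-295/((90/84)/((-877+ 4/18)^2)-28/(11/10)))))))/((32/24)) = 27977437917/48818016031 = 0.57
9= 9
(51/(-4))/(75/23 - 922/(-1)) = -1173/85124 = -0.01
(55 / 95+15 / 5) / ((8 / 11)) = 187 / 38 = 4.92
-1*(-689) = 689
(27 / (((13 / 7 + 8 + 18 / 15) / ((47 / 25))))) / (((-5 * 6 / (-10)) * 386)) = 329 / 82990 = 0.00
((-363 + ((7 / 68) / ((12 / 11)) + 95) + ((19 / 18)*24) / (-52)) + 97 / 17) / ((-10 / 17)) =928861 / 2080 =446.57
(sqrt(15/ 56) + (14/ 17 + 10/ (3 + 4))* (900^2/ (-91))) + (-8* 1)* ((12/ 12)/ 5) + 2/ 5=-1085464974/ 54145 + sqrt(210)/ 28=-20046.85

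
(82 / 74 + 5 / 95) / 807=272 / 189107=0.00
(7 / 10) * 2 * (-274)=-1918 / 5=-383.60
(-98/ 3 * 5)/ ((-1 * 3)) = 490/ 9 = 54.44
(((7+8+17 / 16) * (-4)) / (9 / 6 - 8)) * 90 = 11565 / 13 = 889.62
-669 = -669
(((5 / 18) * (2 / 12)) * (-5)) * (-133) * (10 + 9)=63175 / 108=584.95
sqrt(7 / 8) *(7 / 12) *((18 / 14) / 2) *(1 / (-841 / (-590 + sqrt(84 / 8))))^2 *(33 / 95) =-40887 *sqrt(3) / 107506712 + 68925879 *sqrt(14) / 4300268480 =0.06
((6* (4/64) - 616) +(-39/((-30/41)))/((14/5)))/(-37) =33409/2072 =16.12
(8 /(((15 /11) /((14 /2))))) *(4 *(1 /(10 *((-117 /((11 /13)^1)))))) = -13552 /114075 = -0.12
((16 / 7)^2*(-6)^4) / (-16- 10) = -165888 / 637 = -260.42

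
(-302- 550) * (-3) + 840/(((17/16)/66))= 930492/17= 54734.82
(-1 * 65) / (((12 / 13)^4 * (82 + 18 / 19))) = -35272835 / 32679936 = -1.08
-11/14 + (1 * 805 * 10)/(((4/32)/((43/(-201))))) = -38771011/2814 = -13777.90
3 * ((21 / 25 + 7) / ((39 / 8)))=1568 / 325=4.82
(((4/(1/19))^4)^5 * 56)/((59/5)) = 11572571613221637570581697080872696545280/59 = 196145281580027755433588100000000000000.00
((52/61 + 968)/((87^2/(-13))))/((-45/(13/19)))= 665860/26317413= 0.03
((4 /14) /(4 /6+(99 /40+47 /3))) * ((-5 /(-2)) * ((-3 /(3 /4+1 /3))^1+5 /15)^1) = -19000 /205387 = -0.09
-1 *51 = -51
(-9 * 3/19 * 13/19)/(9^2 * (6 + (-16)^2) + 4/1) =-351/7662586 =-0.00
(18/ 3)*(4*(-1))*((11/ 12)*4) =-88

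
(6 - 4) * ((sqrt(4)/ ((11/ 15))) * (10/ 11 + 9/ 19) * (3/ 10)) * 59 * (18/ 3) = 801.00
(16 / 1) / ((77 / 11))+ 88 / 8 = 93 / 7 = 13.29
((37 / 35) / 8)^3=50653 / 21952000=0.00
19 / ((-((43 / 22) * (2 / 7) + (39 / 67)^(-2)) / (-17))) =37828791 / 411056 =92.03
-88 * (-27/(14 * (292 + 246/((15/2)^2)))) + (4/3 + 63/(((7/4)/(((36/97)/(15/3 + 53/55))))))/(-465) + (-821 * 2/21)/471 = 4505638058167/11293970085615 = 0.40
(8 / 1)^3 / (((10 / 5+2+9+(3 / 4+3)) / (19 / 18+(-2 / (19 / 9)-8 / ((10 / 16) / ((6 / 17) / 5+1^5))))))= -2023508992 / 4869225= -415.57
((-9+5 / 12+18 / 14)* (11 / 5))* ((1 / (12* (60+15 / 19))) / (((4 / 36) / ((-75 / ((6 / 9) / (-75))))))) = -2620575 / 1568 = -1671.29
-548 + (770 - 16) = 206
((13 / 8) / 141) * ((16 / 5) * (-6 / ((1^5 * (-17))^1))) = 52 / 3995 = 0.01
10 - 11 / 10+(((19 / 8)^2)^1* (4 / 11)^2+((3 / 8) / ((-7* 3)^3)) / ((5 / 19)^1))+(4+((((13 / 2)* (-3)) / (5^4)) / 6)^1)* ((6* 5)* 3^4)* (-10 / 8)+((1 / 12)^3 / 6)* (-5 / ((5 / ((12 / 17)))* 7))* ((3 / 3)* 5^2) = -184777094169193 / 15239901600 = -12124.56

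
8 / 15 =0.53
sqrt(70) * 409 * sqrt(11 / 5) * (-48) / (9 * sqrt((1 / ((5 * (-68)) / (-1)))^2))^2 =-756486400 * sqrt(154) / 27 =-347694420.06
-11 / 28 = -0.39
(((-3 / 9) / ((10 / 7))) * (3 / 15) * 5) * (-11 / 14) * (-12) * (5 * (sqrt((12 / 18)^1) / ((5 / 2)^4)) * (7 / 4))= -308 * sqrt(6) / 1875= -0.40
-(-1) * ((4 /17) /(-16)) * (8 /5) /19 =-2 /1615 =-0.00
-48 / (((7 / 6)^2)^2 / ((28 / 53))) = -248832 / 18179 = -13.69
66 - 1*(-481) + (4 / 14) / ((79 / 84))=43237 / 79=547.30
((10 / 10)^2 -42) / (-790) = 41 / 790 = 0.05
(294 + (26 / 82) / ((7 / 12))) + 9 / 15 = 423531 / 1435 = 295.14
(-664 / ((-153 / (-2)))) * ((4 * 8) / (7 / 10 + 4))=-424960 / 7191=-59.10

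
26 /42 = 13 /21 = 0.62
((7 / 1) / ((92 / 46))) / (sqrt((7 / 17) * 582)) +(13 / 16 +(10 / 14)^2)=sqrt(69258) / 1164 +1037 / 784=1.55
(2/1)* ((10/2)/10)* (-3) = -3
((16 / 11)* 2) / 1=32 / 11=2.91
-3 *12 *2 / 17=-4.24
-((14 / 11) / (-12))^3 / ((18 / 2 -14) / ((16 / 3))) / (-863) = 686 / 465204465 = 0.00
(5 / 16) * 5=25 / 16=1.56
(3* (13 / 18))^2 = 169 / 36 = 4.69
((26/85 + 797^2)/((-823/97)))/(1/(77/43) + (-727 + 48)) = 403272155979/3654449200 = 110.35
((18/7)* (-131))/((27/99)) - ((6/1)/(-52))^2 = -5844759/4732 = -1235.16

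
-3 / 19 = -0.16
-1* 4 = -4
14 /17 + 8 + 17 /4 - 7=413 /68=6.07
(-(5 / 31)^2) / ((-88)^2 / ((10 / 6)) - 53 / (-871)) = -108875 / 19446158857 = -0.00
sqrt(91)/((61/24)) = 24 * sqrt(91)/61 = 3.75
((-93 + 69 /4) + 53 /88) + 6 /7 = -45763 /616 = -74.29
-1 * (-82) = 82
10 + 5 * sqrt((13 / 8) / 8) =5 * sqrt(13) / 8 + 10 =12.25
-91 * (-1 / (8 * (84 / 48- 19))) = -91 / 138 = -0.66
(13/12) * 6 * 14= 91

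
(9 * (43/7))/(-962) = -387/6734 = -0.06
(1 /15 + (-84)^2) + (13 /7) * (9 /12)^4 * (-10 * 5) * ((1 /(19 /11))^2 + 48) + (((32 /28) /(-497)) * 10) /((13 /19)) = 176673263921881 /31347738240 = 5635.92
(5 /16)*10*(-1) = -25 /8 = -3.12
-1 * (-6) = 6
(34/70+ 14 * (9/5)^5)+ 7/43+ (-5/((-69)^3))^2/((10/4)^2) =26919374883481821866/101510522148065625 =265.19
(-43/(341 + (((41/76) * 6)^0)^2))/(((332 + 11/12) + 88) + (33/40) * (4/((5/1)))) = -2150/7208961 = -0.00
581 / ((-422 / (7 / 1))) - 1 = -4489 / 422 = -10.64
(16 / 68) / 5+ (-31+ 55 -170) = -12406 / 85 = -145.95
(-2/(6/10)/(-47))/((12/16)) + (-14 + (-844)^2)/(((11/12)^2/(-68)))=-2950449116312/51183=-57645099.28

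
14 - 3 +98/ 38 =258/ 19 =13.58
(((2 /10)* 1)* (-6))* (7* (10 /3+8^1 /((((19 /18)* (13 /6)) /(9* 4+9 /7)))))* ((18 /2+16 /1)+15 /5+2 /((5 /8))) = -16651248 /475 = -35055.26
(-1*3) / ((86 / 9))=-27 / 86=-0.31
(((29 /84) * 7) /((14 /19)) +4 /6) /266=221 /14896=0.01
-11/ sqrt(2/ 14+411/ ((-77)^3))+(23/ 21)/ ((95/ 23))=529/ 1995 -847 * sqrt(1247554)/ 32404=-28.93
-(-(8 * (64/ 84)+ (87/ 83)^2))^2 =-1083141829081/ 20929119561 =-51.75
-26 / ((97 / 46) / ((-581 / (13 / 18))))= 962136 / 97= 9918.93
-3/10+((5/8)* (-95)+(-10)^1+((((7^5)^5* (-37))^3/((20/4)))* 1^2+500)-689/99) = -96757213987302104120549104199908198358082956213659067160869996128652441/3960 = -24433639895783359626401290000000000000000000000000000000000000000000.00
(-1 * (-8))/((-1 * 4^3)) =-1/8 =-0.12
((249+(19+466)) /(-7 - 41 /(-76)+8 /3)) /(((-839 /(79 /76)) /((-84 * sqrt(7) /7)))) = -7.61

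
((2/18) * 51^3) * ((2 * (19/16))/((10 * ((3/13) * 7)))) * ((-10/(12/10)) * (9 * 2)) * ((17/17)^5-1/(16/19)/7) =-1692847845/6272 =-269905.59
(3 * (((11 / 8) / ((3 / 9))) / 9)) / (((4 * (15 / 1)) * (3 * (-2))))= -0.00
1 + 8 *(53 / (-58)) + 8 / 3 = -317 / 87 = -3.64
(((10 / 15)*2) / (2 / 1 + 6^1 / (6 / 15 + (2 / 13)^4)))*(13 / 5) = 1487252 / 7284255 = 0.20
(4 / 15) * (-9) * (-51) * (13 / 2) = 3978 / 5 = 795.60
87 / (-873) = -29 / 291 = -0.10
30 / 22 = 15 / 11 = 1.36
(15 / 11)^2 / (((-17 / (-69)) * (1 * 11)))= 15525 / 22627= 0.69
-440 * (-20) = 8800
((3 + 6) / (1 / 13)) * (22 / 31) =2574 / 31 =83.03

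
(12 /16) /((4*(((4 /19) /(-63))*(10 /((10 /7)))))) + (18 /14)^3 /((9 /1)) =-170775 /21952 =-7.78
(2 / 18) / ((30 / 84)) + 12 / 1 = 554 / 45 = 12.31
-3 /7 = -0.43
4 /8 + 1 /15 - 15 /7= -331 /210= -1.58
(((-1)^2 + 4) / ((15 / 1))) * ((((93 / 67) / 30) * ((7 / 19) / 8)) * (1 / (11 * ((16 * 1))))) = 217 / 53771520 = 0.00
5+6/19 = 101/19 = 5.32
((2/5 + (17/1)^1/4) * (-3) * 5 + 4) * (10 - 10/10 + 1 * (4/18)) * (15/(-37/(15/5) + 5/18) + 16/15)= 6308581/58590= 107.67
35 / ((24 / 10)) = 175 / 12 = 14.58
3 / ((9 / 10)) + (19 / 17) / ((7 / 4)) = 1418 / 357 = 3.97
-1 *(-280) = 280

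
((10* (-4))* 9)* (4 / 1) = -1440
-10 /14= -5 /7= -0.71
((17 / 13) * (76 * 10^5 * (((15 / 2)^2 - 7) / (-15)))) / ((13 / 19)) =-24179780000 / 507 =-47691873.77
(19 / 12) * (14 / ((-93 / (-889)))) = 211.89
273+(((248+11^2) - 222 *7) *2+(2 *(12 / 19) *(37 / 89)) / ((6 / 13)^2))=-10625575 / 5073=-2094.53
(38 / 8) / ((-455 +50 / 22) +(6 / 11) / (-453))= -151 / 14392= -0.01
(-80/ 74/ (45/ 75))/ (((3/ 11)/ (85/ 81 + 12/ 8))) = -454300/ 26973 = -16.84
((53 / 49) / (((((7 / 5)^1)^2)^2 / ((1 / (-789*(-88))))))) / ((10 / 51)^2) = 1148775 / 10891473824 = 0.00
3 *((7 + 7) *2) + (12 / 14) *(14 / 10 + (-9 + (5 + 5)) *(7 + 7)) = 486 / 5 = 97.20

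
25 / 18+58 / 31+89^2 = 4421737 / 558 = 7924.26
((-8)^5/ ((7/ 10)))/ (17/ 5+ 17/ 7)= -409600/ 51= -8031.37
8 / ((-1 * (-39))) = 8 / 39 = 0.21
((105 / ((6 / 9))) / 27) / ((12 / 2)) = 35 / 36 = 0.97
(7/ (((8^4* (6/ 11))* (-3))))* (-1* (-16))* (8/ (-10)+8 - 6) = -77/ 3840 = -0.02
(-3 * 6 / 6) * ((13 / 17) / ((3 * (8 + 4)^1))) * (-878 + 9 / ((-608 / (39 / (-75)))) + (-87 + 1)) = 190484879 / 3100800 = 61.43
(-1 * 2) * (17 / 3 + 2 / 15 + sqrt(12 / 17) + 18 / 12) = -73 / 5-4 * sqrt(51) / 17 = -16.28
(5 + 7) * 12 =144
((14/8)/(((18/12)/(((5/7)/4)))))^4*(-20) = -3125/82944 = -0.04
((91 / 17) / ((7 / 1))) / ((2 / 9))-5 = -53 / 34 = -1.56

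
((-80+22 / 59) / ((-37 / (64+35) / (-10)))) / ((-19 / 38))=9302040 / 2183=4261.13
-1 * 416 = -416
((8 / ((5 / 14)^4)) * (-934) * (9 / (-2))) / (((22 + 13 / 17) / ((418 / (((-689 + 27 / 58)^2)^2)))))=4806888269950976 / 28468924976923046875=0.00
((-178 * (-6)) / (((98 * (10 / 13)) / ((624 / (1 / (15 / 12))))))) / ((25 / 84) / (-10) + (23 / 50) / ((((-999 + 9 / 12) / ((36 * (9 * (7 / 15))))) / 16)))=-2162113668000 / 223938197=-9654.96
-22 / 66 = -1 / 3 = -0.33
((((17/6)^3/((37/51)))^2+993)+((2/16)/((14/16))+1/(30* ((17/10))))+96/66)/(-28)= -18371096259421/260115432192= -70.63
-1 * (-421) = 421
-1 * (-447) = 447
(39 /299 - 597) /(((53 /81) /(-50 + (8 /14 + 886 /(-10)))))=5371917408 /42665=125909.23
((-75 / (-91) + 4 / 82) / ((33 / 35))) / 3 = 16285 / 52767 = 0.31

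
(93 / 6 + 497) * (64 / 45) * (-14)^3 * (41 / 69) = -738026240 / 621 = -1188448.05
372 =372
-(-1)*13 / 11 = 1.18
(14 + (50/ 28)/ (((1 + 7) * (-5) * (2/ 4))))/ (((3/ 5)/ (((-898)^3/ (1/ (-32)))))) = 11282269339360/ 21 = 537250920921.90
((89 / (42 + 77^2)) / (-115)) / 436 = -0.00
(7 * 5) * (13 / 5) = 91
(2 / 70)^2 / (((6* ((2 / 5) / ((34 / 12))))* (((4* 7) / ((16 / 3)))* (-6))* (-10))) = 17 / 5556600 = 0.00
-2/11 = -0.18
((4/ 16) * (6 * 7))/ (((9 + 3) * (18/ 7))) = 49/ 144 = 0.34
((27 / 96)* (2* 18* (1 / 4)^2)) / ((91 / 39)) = 243 / 896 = 0.27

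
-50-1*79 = -129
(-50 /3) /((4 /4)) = -50 /3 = -16.67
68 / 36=17 / 9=1.89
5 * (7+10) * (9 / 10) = 153 / 2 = 76.50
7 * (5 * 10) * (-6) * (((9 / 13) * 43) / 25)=-32508 / 13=-2500.62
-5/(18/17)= -85/18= -4.72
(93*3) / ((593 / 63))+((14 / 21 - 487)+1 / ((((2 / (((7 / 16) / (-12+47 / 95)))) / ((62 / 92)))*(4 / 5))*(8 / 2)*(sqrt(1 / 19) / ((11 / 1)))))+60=-705716 / 1779 - 1133825*sqrt(19) / 25742336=-396.88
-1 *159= -159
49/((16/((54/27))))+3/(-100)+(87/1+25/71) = 1326949/14200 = 93.45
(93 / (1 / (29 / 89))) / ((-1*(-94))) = 2697 / 8366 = 0.32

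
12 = 12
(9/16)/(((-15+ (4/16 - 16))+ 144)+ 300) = 3/2204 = 0.00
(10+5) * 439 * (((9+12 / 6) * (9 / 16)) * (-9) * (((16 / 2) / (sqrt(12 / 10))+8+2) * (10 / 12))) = -48893625 / 16 - 3259575 * sqrt(30) / 8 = -5287530.01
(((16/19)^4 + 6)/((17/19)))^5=437120493764620846016184564832/21555029481256941488423243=20279.28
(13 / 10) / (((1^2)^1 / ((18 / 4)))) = 117 / 20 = 5.85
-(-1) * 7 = 7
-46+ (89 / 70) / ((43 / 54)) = -44.40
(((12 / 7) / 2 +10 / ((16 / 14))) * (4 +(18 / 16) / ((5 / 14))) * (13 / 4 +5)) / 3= 188.90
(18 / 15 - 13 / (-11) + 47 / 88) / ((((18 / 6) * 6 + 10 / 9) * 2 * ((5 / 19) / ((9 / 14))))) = 0.19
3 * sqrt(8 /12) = sqrt(6) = 2.45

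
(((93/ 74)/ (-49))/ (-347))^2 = 8649/ 1583122601284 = 0.00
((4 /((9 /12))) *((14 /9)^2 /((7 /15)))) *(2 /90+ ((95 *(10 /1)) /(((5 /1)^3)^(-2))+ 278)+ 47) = 299256552448 /729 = 410502815.43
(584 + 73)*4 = 2628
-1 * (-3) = 3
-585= -585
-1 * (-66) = 66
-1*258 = -258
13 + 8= 21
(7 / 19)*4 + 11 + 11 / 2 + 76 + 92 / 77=278463 / 2926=95.17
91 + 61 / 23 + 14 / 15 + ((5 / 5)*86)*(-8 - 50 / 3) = -233076 / 115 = -2026.75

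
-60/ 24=-5/ 2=-2.50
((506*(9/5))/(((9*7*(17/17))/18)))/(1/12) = 109296/35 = 3122.74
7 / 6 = 1.17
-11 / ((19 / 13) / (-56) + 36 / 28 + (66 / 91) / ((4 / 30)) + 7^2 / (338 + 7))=-2762760 / 1718237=-1.61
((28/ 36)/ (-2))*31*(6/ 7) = -10.33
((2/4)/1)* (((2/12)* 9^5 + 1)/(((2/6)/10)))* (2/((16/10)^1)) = 1476375/8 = 184546.88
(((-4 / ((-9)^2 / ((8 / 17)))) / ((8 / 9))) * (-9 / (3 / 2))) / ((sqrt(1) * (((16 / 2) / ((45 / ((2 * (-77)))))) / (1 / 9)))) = -5 / 7854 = -0.00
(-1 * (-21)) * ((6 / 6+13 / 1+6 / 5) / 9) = 532 / 15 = 35.47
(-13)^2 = 169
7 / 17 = 0.41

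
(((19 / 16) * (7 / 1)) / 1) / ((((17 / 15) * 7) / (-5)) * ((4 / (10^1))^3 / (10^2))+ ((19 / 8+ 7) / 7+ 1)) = 218203125 / 61379594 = 3.55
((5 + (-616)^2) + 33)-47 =379447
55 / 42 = 1.31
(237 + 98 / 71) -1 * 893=-46478 / 71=-654.62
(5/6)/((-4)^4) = 5/1536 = 0.00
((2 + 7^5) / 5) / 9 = 5603 / 15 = 373.53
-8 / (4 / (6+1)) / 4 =-7 / 2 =-3.50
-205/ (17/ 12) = -2460/ 17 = -144.71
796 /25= 31.84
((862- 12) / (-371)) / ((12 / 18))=-1275 / 371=-3.44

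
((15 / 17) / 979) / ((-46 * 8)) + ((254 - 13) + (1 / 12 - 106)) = 2482003831 / 18373872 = 135.08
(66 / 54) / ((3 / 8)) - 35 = -857 / 27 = -31.74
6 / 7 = 0.86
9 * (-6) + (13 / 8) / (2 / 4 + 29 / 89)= -30595 / 588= -52.03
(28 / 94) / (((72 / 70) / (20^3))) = 980000 / 423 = 2316.78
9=9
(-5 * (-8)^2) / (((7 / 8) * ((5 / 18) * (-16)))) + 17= 695 / 7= 99.29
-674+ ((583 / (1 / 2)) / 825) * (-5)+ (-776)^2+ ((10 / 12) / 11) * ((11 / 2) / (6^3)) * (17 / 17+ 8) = 866152729 / 1440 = 601494.95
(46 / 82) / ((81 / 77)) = 1771 / 3321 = 0.53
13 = 13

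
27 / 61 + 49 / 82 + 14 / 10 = 2.44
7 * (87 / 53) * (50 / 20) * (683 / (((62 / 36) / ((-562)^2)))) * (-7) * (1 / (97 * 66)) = -3934304.30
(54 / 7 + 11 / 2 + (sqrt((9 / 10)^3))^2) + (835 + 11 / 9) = 53560427 / 63000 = 850.17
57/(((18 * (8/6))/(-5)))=-95/8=-11.88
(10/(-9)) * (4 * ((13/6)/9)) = -260/243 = -1.07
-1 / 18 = -0.06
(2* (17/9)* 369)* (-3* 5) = -20910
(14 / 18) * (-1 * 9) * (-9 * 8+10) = 434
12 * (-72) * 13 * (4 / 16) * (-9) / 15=1684.80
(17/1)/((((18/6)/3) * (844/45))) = 765/844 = 0.91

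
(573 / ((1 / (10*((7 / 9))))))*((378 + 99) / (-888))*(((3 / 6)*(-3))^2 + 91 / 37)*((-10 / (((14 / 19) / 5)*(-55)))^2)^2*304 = -54595901479278125 / 6874930447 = -7941302.37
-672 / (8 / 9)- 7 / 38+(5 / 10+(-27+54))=-13845 / 19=-728.68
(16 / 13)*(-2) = -32 / 13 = -2.46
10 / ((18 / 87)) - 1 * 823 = -2324 / 3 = -774.67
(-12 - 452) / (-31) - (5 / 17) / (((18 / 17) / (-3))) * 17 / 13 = 38827 / 2418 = 16.06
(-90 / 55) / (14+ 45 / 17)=-306 / 3113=-0.10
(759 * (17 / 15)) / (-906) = -4301 / 4530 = -0.95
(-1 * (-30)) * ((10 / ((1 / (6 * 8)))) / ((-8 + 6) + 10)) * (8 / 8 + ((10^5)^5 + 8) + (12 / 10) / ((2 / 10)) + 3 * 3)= 18000000000000000000000043200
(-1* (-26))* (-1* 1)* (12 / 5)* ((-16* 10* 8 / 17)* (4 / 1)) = 319488 / 17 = 18793.41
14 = 14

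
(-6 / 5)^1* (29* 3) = -522 / 5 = -104.40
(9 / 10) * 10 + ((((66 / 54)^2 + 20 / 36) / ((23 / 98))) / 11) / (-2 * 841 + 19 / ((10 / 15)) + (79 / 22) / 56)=34153110295 / 3794992479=9.00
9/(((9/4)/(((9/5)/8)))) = 9/10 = 0.90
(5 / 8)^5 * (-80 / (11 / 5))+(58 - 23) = 710355 / 22528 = 31.53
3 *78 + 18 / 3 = 240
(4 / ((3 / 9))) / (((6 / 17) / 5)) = 170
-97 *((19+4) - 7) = -1552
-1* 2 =-2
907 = 907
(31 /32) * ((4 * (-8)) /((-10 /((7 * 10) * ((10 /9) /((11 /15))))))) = 10850 /33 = 328.79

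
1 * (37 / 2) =37 / 2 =18.50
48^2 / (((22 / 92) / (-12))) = -1271808 / 11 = -115618.91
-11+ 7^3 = 332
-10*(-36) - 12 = 348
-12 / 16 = -3 / 4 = -0.75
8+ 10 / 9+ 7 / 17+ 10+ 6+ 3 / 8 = 25.90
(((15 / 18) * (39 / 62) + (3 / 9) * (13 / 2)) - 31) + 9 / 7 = -70369 / 2604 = -27.02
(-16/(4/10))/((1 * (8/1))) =-5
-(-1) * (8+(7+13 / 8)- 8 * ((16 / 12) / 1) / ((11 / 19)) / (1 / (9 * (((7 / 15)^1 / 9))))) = 31787 / 3960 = 8.03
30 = 30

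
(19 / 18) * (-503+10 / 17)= -18031 / 34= -530.32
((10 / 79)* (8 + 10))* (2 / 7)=360 / 553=0.65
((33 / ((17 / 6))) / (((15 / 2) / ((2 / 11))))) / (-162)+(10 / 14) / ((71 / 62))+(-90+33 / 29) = -2918790457 / 33077835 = -88.24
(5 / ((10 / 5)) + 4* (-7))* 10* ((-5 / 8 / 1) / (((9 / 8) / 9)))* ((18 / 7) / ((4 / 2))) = 11475 / 7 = 1639.29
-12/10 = -6/5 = -1.20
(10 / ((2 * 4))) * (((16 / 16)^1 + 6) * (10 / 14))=25 / 4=6.25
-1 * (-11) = 11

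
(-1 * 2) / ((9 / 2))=-4 / 9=-0.44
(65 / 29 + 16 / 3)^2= 434281 / 7569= 57.38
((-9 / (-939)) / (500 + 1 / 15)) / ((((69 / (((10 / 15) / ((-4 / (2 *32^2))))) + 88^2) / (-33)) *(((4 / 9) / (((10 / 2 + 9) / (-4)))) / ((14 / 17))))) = 23950080 / 45213523018547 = 0.00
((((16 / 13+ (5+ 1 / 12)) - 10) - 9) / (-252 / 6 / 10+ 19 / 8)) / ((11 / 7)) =138530 / 31317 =4.42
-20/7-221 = -1567/7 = -223.86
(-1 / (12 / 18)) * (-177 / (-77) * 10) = -2655 / 77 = -34.48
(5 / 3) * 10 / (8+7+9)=25 / 36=0.69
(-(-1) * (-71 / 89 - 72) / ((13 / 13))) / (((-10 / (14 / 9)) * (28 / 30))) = 6479 / 534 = 12.13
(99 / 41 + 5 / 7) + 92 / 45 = 5.17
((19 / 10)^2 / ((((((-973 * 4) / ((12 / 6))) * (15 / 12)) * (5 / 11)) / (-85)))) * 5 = 67507 / 48650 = 1.39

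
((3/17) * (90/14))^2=1.29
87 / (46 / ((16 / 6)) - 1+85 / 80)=1392 / 277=5.03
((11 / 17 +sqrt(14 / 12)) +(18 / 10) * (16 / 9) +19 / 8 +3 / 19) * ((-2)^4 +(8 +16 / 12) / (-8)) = 89 * sqrt(42) / 36 +7336181 / 77520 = 110.66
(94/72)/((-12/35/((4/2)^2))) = -1645/108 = -15.23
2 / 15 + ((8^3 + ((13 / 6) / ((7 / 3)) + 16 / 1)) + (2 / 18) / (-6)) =499946 / 945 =529.04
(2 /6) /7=1 /21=0.05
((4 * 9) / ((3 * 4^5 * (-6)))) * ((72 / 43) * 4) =-9 / 688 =-0.01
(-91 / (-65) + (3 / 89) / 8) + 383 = 1368479 / 3560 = 384.40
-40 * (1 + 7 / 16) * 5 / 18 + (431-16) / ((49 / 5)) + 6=57109 / 1764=32.37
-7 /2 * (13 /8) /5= -91 /80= -1.14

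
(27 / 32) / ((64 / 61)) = 1647 / 2048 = 0.80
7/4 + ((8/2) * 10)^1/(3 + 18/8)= 9.37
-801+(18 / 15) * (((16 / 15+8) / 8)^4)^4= -8671502771125375247413 / 10947347259521484375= -792.11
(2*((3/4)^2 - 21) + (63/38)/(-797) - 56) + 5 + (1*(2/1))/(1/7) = -9434341/121144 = -77.88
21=21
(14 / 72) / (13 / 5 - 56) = -0.00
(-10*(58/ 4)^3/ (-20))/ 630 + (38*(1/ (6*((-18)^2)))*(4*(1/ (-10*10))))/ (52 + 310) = 595944683/ 246304800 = 2.42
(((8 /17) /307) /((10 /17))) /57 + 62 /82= 2712509 /3587295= 0.76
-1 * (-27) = 27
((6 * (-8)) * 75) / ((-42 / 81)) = 48600 / 7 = 6942.86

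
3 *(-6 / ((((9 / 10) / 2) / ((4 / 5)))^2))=-512 / 9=-56.89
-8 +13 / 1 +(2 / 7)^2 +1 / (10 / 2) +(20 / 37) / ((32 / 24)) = 51553 / 9065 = 5.69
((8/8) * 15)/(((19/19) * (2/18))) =135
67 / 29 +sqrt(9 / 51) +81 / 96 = sqrt(51) / 17 +2927 / 928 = 3.57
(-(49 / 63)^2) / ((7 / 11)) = -77 / 81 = -0.95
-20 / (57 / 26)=-520 / 57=-9.12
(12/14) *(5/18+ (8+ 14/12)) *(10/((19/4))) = 6800/399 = 17.04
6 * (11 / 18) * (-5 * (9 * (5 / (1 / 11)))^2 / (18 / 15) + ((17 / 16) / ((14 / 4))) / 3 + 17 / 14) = -1886690069 / 504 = -3743432.68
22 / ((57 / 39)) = 286 / 19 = 15.05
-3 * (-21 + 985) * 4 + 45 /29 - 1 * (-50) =-333977 /29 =-11516.45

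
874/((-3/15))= -4370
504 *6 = 3024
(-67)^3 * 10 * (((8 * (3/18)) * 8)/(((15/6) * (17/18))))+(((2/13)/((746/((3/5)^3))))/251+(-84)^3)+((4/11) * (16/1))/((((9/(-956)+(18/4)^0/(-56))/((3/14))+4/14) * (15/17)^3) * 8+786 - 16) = -127806093439044298615946399/9013050676782992125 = -14180114.82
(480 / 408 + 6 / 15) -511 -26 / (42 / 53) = -967886 / 1785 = -542.23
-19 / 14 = -1.36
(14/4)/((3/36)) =42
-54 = -54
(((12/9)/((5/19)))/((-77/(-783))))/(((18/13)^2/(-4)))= -107.50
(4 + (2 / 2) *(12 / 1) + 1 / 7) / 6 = 113 / 42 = 2.69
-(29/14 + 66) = -953/14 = -68.07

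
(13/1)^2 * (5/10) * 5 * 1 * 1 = 845/2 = 422.50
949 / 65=73 / 5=14.60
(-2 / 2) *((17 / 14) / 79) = -17 / 1106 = -0.02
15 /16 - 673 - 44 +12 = -11265 /16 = -704.06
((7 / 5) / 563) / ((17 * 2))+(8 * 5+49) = 8518197 / 95710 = 89.00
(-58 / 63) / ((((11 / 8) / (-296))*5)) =137344 / 3465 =39.64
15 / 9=5 / 3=1.67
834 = 834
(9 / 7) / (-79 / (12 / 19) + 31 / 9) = -324 / 30653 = -0.01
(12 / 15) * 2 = 8 / 5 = 1.60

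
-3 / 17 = -0.18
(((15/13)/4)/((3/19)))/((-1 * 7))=-0.26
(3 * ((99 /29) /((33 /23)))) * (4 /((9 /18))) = 1656 /29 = 57.10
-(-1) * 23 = 23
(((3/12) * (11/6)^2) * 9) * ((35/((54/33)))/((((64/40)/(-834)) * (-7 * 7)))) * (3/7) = 4625225/6272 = 737.44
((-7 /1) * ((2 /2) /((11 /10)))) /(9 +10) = -70 /209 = -0.33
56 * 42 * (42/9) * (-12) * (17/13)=-2239104/13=-172238.77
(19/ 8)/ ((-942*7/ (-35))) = 95/ 7536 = 0.01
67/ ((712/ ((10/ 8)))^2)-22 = -178442613/ 8111104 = -22.00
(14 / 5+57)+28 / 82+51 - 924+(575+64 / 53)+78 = -1723743 / 10865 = -158.65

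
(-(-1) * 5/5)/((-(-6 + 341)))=-1/335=-0.00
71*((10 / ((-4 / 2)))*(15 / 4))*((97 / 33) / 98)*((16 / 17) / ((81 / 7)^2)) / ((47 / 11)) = -344350 / 5242239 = -0.07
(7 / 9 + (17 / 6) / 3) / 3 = 31 / 54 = 0.57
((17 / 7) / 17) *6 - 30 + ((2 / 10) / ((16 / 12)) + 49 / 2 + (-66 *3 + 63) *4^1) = -76229 / 140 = -544.49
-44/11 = -4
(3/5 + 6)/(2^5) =33/160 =0.21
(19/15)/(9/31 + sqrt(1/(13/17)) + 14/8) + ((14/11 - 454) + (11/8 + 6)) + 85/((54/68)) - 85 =-2864030347997/6780213000 - 292144 * sqrt(221)/8560875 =-422.92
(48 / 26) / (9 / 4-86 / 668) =16032 / 18421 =0.87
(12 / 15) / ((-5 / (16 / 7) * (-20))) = 16 / 875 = 0.02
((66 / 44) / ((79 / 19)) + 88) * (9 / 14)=125649 / 2212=56.80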